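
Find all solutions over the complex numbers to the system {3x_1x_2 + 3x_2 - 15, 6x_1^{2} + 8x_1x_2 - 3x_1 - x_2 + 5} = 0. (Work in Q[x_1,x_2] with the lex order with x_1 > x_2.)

Compute a lex Gröbner basis by Buchberger's algorithm.
f_1 = 3x_1x_2 + 3x_2 - 15, LT = x_1x_2.
f_2 = 6x_1^{2} + 8x_1x_2 - 3x_1 - x_2 + 5, LT = x_1^{2}.

S(f_1,f_2): lcm = x_1^{2}x_2. S = -\tfrac{4}{3}x_1x_2^{2} + \tfrac{3}{2}x_1x_2 - 5x_1 + \tfrac{1}{6}x_2^{2} - \tfrac{5}{6}x_2.
  reduce S modulo (f_1, f_2):
  remainder -5x_1 + \tfrac{3}{2}x_2^{2} - 9x_2 + \tfrac{15}{2} ≠ 0; add h_3 = -5x_1 + \tfrac{3}{2}x_2^{2} - 9x_2 + \tfrac{15}{2} to the basis.

S(f_1,h_3): lcm = x_1x_2. S = \tfrac{3}{10}x_2^{3} - \tfrac{9}{5}x_2^{2} + \tfrac{5}{2}x_2 - 5.
  reduce S modulo (f_1, f_2, h_3):
  remainder \tfrac{3}{10}x_2^{3} - \tfrac{9}{5}x_2^{2} + \tfrac{5}{2}x_2 - 5 ≠ 0; add h_4 = \tfrac{3}{10}x_2^{3} - \tfrac{9}{5}x_2^{2} + \tfrac{5}{2}x_2 - 5 to the basis.

The other S-polynomials (S(f_2,h_3), S(f_1,h_4), S(f_2,h_4), S(h_3,h_4)) all reduce to 0 modulo the current basis, so we have a Gröbner basis.
Inter-reduce: drop elements whose leading term is divisible by another's, tail-reduce, and make monic.
Reduced Gröbner basis: {x_1 - \tfrac{3}{10}x_2^{2} + \tfrac{9}{5}x_2 - \tfrac{3}{2}, x_2^{3} - 6x_2^{2} + \tfrac{25}{3}x_2 - \tfrac{50}{3}}.

Since the basis is lex-ordered, x_2^{3} - 6x_2^{2} + \tfrac{25}{3}x_2 - \tfrac{50}{3} is univariate in x_2. Its roots are {5, 1/2 - sqrt(111)*I/6, 1/2 + sqrt(111)*I/6}. Back-substituting each root into the other basis elements fixes the other coordinates.
  x_2 = 5: the earlier basis element becomes x_1 = 0, giving x_1 = 0 — point (0, 5).
  x_2 = 1/2 - sqrt(111)*I/6: the earlier basis element becomes x_1 + 1/4 - sqrt(111)*I/4 = 0, giving x_1 = -1/4 + sqrt(111)*I/4 — point (-1/4 + sqrt(111)*I/4, 1/2 - sqrt(111)*I/6).
  x_2 = 1/2 + sqrt(111)*I/6: the earlier basis element becomes x_1 + 1/4 + sqrt(111)*I/4 = 0, giving x_1 = -1/4 - sqrt(111)*I/4 — point (-1/4 - sqrt(111)*I/4, 1/2 + sqrt(111)*I/6).

{(0, 5), (-1/4 + sqrt(111)*I/4, 1/2 - sqrt(111)*I/6), (-1/4 - sqrt(111)*I/4, 1/2 + sqrt(111)*I/6)}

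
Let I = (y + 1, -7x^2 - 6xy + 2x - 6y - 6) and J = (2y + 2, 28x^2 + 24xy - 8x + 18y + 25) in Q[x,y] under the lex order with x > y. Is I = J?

Two ideals are equal iff their reduced Gröbner bases coincide (the reduced basis is unique for a fixed ordering).
Buchberger on the first generating set:
f_1 = y + 1, LT = y.
f_2 = -7x^2 - 6xy + 2x - 6y - 6, LT = x^2.

S(f_1,f_2): leading monomials are coprime, so the S-polynomial reduces to 0 (Buchberger's first criterion).
Every S-polynomial of the final basis reduces to 0, so we have a Gröbner basis.
Inter-reduce: drop elements whose leading term is divisible by another's, tail-reduce, and make monic.
Reduced Gröbner basis: {x^2 - 8/7x, y + 1}.

Buchberger on the second generating set:
h_1 = 2y + 2, LT = y.
h_2 = 28x^2 + 24xy - 8x + 18y + 25, LT = x^2.

S(h_1,h_2): leading monomials are coprime, so the S-polynomial reduces to 0 (Buchberger's first criterion).
Every S-polynomial of the final basis reduces to 0, so we have a Gröbner basis.
Inter-reduce: drop elements whose leading term is divisible by another's, tail-reduce, and make monic.
Reduced Gröbner basis: {x^2 - 8/7x + 1/4, y + 1}.

These differ, so the ideals are not equal.

No, the ideals differ.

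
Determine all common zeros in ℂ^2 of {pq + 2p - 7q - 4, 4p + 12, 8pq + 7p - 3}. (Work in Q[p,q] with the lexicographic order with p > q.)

Compute a lex Gröbner basis by Buchberger's algorithm.
f_1 = pq + 2p - 7q - 4, LT = pq.
f_2 = 4p + 12, LT = p.
f_3 = 8pq + 7p - 3, LT = pq.

S(f_1,f_2): lcm = pq. S = 2p - 10q - 4.
  leading term p: subtract (\tfrac{1}{2})·f_2 from 2p - 10q - 4 → -10q - 10
  leading term q: no divisor's leading term divides it; move -10q to the remainder.
  leading term 1: no divisor's leading term divides it; move -10 to the remainder.
  remainder -10q - 10 ≠ 0; add h_4 = -10q - 10 to the basis.

The other S-polynomials (S(f_1,f_3), S(f_2,f_3), S(f_1,h_4), S(f_2,h_4), S(f_3,h_4)) all reduce to 0 modulo the current basis, so we have a Gröbner basis.
Inter-reduce: drop elements whose leading term is divisible by another's, tail-reduce, and make monic.
Reduced Gröbner basis: {p + 3, q + 1}.

The lex basis is triangular: the last element involves only q. Solving q + 1 = 0 gives q ∈ {-1}; substituting each value into the earlier elements determines the remaining variables.
  q = -1: the earlier basis element becomes p + 3 = 0, giving p = -3 — point (-3, -1).

{(-3, -1)}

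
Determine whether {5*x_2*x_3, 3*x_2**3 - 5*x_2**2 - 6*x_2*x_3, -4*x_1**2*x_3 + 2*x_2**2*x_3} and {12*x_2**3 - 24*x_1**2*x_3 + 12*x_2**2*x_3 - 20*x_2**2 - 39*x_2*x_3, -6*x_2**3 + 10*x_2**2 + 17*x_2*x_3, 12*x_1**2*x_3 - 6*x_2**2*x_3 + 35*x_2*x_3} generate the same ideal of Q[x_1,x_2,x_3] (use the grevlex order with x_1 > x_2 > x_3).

For a fixed monomial order, each ideal has a unique reduced Gröbner basis; comparing bases decides equality.
Buchberger on the first generating set:
f_1 = 5*x_2*x_3, LT = x_2*x_3.
f_2 = 3*x_2**3 - 5*x_2**2 - 6*x_2*x_3, LT = x_2**3.
f_3 = -4*x_1**2*x_3 + 2*x_2**2*x_3, LT = x_1**2*x_3.

The S-polynomials (S(f_1,f_2), S(f_1,f_3), S(f_2,f_3)) all reduce to 0 modulo the current basis, so we have a Gröbner basis.
Inter-reduce: drop elements whose leading term is divisible by another's, tail-reduce, and make monic.
Reduced Gröbner basis: {x_2**3 - 5/3*x_2**2, x_1**2*x_3, x_2*x_3}.

Buchberger on the second generating set:
h_1 = 12*x_2**3 - 24*x_1**2*x_3 + 12*x_2**2*x_3 - 20*x_2**2 - 39*x_2*x_3, LT = x_2**3.
h_2 = -6*x_2**3 + 10*x_2**2 + 17*x_2*x_3, LT = x_2**3.
h_3 = 12*x_1**2*x_3 - 6*x_2**2*x_3 + 35*x_2*x_3, LT = x_1**2*x_3.

S(h_1,h_2): lcm = x_2**3. S = -2*x_1**2*x_3 + x_2**2*x_3 - 5/12*x_2*x_3.
  leading term x_1**2*x_3: subtract (-1/6)·h_3 from -2*x_1**2*x_3 + x_2**2*x_3 - 5/12*x_2*x_3 → 65/12*x_2*x_3
  leading term x_2*x_3: no divisor's leading term divides it; move 65/12*x_2*x_3 to the remainder.
  remainder 65/12*x_2*x_3 ≠ 0; add k_4 = 65/12*x_2*x_3 to the basis.

The other S-polynomials (S(h_1,h_3), S(h_2,h_3), S(h_1,k_4), S(h_2,k_4), S(h_3,k_4)) all reduce to 0 modulo the current basis, so we have a Gröbner basis.
Inter-reduce: drop elements whose leading term is divisible by another's, tail-reduce, and make monic.
Reduced Gröbner basis: {x_2**3 - 5/3*x_2**2, x_1**2*x_3, x_2*x_3}.

The two bases agree; hence the ideals are identical.

Yes, the ideals are equal.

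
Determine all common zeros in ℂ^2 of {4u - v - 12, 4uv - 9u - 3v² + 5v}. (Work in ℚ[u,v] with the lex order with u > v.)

Compute a lex Gröbner basis by Buchberger's algorithm.
f_1 = 4u - v - 12, LT = u.
f_2 = 4uv - 9u - 3v² + 5v, LT = uv.

S(f_1,f_2): lcm = uv. S = 9/4u + ½v² - 17/4v.
  leading term u: subtract (9/16)·f_1 from 9/4u + ½v² - 17/4v → ½v² - 59/16v + 27/4
  leading term v²: no divisor's leading term divides it; move ½v² to the remainder.
  leading term v: no divisor's leading term divides it; move -59/16v to the remainder.
  leading term 1: no divisor's leading term divides it; move 27/4 to the remainder.
  remainder ½v² - 59/16v + 27/4 ≠ 0; add h_3 = ½v² - 59/16v + 27/4 to the basis.

The other S-polynomials (S(f_1,h_3), S(f_2,h_3)) all reduce to 0 modulo the current basis, so we have a Gröbner basis.
Inter-reduce: drop elements whose leading term is divisible by another's, tail-reduce, and make monic.
Reduced Gröbner basis: {u - ¼v - 3, v² - 59/8v + 27/2}.

A lex Gröbner basis eliminates variables successively. Here v² - 59/8v + 27/2 depends only on v, with roots {27/8, 4}; lifting each root through the earlier basis elements recovers the full solutions.
  v = 27/8: the earlier basis element becomes u - 123/32 = 0, giving u = 123/32 — point (123/32, 27/8).
  v = 4: the earlier basis element becomes u - 4 = 0, giving u = 4 — point (4, 4).
Each listed point satisfies every original equation (direct substitution).
This is the nonlinear analogue of row-reducing a linear system.

{(123/32, 27/8), (4, 4)}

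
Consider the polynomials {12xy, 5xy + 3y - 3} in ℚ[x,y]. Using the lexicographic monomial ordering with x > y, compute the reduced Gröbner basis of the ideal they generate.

G = {x, y - 1}

f_1 = 12xy, LT = xy.
f_2 = 5xy + 3y - 3, LT = xy.

S(f_1,f_2): lcm = xy. S = -⅗y + ⅗.
  reduce S modulo (f_1, f_2):
  remainder -⅗y + ⅗ ≠ 0; add g_3 = -⅗y + ⅗ to the basis.

S(f_1,g_3): lcm = xy. S = x.
  reduce S modulo (f_1, f_2, g_3):
  remainder x ≠ 0; add g_4 = x to the basis.

The other S-polynomials (S(f_2,g_3), S(f_1,g_4), S(f_2,g_4), S(g_3,g_4)) all reduce to 0 modulo the current basis, so we have a Gröbner basis.
Inter-reduce: drop elements whose leading term is divisible by another's, tail-reduce, and make monic.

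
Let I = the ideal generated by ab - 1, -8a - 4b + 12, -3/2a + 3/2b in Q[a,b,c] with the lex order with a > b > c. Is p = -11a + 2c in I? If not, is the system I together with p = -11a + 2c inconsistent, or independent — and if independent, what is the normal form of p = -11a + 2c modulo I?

-11a + 2c is independent of I; its normal form modulo I is 2c - 11.

First compute the reduced Gröbner basis of I by Buchberger's algorithm.
f_1 = ab - 1, LT = ab.
f_2 = -8a - 4b + 12, LT = a.
f_3 = -3/2a + 3/2b, LT = a.

S(f_1,f_2): lcm = ab. S = -1/2b^2 + 3/2b - 1.
  leading term b^2: no divisor's leading term divides it; move -1/2b^2 to the remainder.
  leading term b: no divisor's leading term divides it; move 3/2b to the remainder.
  leading term 1: no divisor's leading term divides it; move -1 to the remainder.
  remainder -1/2b^2 + 3/2b - 1 ≠ 0; add h_4 = -1/2b^2 + 3/2b - 1 to the basis.

S(f_1,f_3): lcm = ab. S = b^2 - 1.
  leading term b^2: subtract (-2)·h_4 from b^2 - 1 → 3b - 3
  leading term b: no divisor's leading term divides it; move 3b to the remainder.
  leading term 1: no divisor's leading term divides it; move -3 to the remainder.
  remainder 3b - 3 ≠ 0; add h_5 = 3b - 3 to the basis.

The other S-polynomials (S(f_2,f_3), S(f_1,h_4), S(f_2,h_4), S(f_3,h_4), S(f_1,h_5), S(f_2,h_5), S(f_3,h_5), S(h_4,h_5)) all reduce to 0 modulo the current basis, so we have a Gröbner basis.
Inter-reduce: drop elements whose leading term is divisible by another's, tail-reduce, and make monic.
Reduced Gröbner basis: {a - 1, b - 1}.
Label its elements g_1 = a - 1, g_2 = b - 1.

Reduce p = -11a + 2c modulo G:
  leading term a: subtract (-11)·g_1 from -11a + 2c → 2c - 11
  leading term c: no divisor's leading term divides it; move 2c to the remainder.
  leading term 1: no divisor's leading term divides it; move -11 to the remainder.
  normal form = 2c - 11.
The normal form is nonzero, so p ∉ I. Since p minus its normal form lies in I, I + (p) = I + (r) where r = 2c - 11; decide whether this ideal is the whole ring.
Run Buchberger on G together with r (pairs among the g_i already reduce to 0 since G is a Gröbner basis):
g_1 = a - 1, LT = a.
g_2 = b - 1, LT = b.
r = 2c - 11, LT = c.

The S-polynomials (S(g_1,g_2), S(g_1,r), S(g_2,r)) all reduce to 0 modulo the current basis, so we have a Gröbner basis.
Inter-reduce: drop elements whose leading term is divisible by another's, tail-reduce, and make monic.
Reduced Gröbner basis: {a - 1, b - 1, c - 11/2}.
The reduced Gröbner basis of I + (p) is {a - 1, b - 1, c - 11/2} ≠ {1}, a proper ideal, so the enlarged system stays consistent: p is independent of I, with normal form 2c - 11.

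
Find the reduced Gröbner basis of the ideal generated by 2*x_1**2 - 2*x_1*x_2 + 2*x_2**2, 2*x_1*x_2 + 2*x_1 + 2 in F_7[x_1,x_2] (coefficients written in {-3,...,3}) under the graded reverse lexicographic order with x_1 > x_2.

G = {x_2**3 + x_2**2 - x_1 + x_2, x_1**2 + x_2**2 + x_1 + 1, x_1*x_2 + x_1 + 1}

Buchberger's algorithm terminates because the ascending chain of leading-term ideals stabilizes.

f_1 = 2*x_1**2 - 2*x_1*x_2 + 2*x_2**2, LT = x_1**2.
f_2 = 2*x_1*x_2 + 2*x_1 + 2, LT = x_1*x_2.

S(f_1,f_2): lcm = x_1**2*x_2. S = -x_1*x_2**2 + x_2**3 - x_1**2 - x_1.
  leading term x_1*x_2**2: subtract (3*x_2)·f_2 from -x_1*x_2**2 + x_2**3 - x_1**2 - x_1 → x_2**3 - x_1**2 + x_1*x_2 - x_1 + x_2
  leading term x_2**3: no divisor's leading term divides it; move x_2**3 to the remainder.
  leading term x_1**2: subtract (3)·f_1 from -x_1**2 + x_1*x_2 - x_1 + x_2 → x_2**2 - x_1 + x_2
  leading term x_2**2: no divisor's leading term divides it; move x_2**2 to the remainder.
  leading term x_1: no divisor's leading term divides it; move -x_1 to the remainder.
  leading term x_2: no divisor's leading term divides it; move x_2 to the remainder.
  remainder x_2**3 + x_2**2 - x_1 + x_2 ≠ 0; add g_3 = x_2**3 + x_2**2 - x_1 + x_2 to the basis.

The other S-polynomials (S(f_1,g_3), S(f_2,g_3)) all reduce to 0 modulo the current basis, so we have a Gröbner basis.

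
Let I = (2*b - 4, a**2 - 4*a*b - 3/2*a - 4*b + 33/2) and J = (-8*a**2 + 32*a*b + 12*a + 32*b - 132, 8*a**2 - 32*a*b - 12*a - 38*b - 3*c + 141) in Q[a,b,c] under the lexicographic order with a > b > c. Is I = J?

Two ideals are equal iff their reduced Gröbner bases coincide (the reduced basis is unique for a fixed ordering).
Buchberger on the first generating set:
f_1 = 2*b - 4, LT = b.
f_2 = a**2 - 4*a*b - 3/2*a - 4*b + 33/2, LT = a**2.

S(f_1,f_2): leading monomials are coprime, so the S-polynomial reduces to 0 (Buchberger's first criterion).
Every S-polynomial of the final basis reduces to 0, so we have a Gröbner basis.
Inter-reduce: drop elements whose leading term is divisible by another's, tail-reduce, and make monic.
Reduced Gröbner basis: {a**2 - 19/2*a + 17/2, b - 2}.

Buchberger on the second generating set:
h_1 = -8*a**2 + 32*a*b + 12*a + 32*b - 132, LT = a**2.
h_2 = 8*a**2 - 32*a*b - 12*a - 38*b - 3*c + 141, LT = a**2.

S(h_1,h_2): lcm = a**2. S = 3/4*b + 3/8*c - 9/8.
  leading term b: no divisor's leading term divides it; move 3/4*b to the remainder.
  leading term c: no divisor's leading term divides it; move 3/8*c to the remainder.
  leading term 1: no divisor's leading term divides it; move -9/8 to the remainder.
  remainder 3/4*b + 3/8*c - 9/8 ≠ 0; add k_3 = 3/4*b + 3/8*c - 9/8 to the basis.

S(h_1,k_3): leading monomials are coprime, so the S-polynomial reduces to 0 (Buchberger's first criterion).
S(h_2,k_3): leading monomials are coprime, so the S-polynomial reduces to 0 (Buchberger's first criterion).
Every S-polynomial of the final basis reduces to 0, so we have a Gröbner basis.
Inter-reduce: drop elements whose leading term is divisible by another's, tail-reduce, and make monic.
Reduced Gröbner basis: {a**2 + 2*a*c - 15/2*a + 2*c + 21/2, b + 1/2*c - 3/2}.

The bases are distinct; the ideals are different.

No, the ideals differ.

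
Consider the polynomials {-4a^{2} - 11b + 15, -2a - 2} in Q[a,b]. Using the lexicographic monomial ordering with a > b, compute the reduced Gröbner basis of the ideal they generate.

G = {a + 1, b - 1}

Buchberger's algorithm terminates because the ascending chain of leading-term ideals stabilizes.

f_1 = -4a^{2} - 11b + 15, LT = a^{2}.
f_2 = -2a - 2, LT = a.

S(f_1,f_2): lcm = a^{2}. S = -a + \tfrac{11}{4}b - \tfrac{15}{4}.
  leading term a: subtract (\tfrac{1}{2})·f_2 from -a + \tfrac{11}{4}b - \tfrac{15}{4} → \tfrac{11}{4}b - \tfrac{11}{4}
  leading term b: no divisor's leading term divides it; move \tfrac{11}{4}b to the remainder.
  leading term 1: no divisor's leading term divides it; move -\tfrac{11}{4} to the remainder.
  remainder \tfrac{11}{4}b - \tfrac{11}{4} ≠ 0; add g_3 = \tfrac{11}{4}b - \tfrac{11}{4} to the basis.

The other S-polynomials (S(f_1,g_3), S(f_2,g_3)) all reduce to 0 modulo the current basis, so we have a Gröbner basis.
Inter-reduce: drop elements whose leading term is divisible by another's, tail-reduce, and make monic.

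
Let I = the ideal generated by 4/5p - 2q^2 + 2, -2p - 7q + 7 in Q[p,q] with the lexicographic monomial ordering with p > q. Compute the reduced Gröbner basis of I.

G = {p + 7/2q - 7/2, q^2 + 7/5q - 12/5}

This is the nonlinear analogue of row-reducing a linear system.

f_1 = 4/5p - 2q^2 + 2, LT = p.
f_2 = -2p - 7q + 7, LT = p.

S(f_1,f_2): lcm = p. S = -5/2q^2 - 7/2q + 6.
  leading term q^2: no divisor's leading term divides it; move -5/2q^2 to the remainder.
  leading term q: no divisor's leading term divides it; move -7/2q to the remainder.
  leading term 1: no divisor's leading term divides it; move 6 to the remainder.
  remainder -5/2q^2 - 7/2q + 6 ≠ 0; add g_3 = -5/2q^2 - 7/2q + 6 to the basis.

The other S-polynomials (S(f_1,g_3), S(f_2,g_3)) all reduce to 0 modulo the current basis, so we have a Gröbner basis.
Inter-reduce: drop elements whose leading term is divisible by another's, tail-reduce, and make monic.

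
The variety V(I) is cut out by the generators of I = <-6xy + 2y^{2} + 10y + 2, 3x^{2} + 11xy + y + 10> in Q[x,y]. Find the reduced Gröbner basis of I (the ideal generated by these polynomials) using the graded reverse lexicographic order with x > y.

G = {y^{3} + \tfrac{17}{3}y^{2} + \tfrac{1}{4}x + \tfrac{67}{12}y + \tfrac{5}{12}, x^{2} + \tfrac{11}{9}y^{2} + \tfrac{58}{9}y + \tfrac{41}{9}, xy - \tfrac{1}{3}y^{2} - \tfrac{5}{3}y - \tfrac{1}{3}}

This is the nonlinear analogue of row-reducing a linear system.

f_1 = -6xy + 2y^{2} + 10y + 2, LT = xy.
f_2 = 3x^{2} + 11xy + y + 10, LT = x^{2}.

S(f_1,f_2): lcm = x^{2}y. S = -4xy^{2} - \tfrac{5}{3}xy - \tfrac{1}{3}y^{2} - \tfrac{1}{3}x - \tfrac{10}{3}y.
  reduce S modulo (f_1, f_2):
  remainder -\tfrac{4}{3}y^{3} - \tfrac{68}{9}y^{2} - \tfrac{1}{3}x - \tfrac{67}{9}y - \tfrac{5}{9} ≠ 0; add g_3 = -\tfrac{4}{3}y^{3} - \tfrac{68}{9}y^{2} - \tfrac{1}{3}x - \tfrac{67}{9}y - \tfrac{5}{9} to the basis.

The other S-polynomials (S(f_1,g_3), S(f_2,g_3)) all reduce to 0 modulo the current basis, so we have a Gröbner basis.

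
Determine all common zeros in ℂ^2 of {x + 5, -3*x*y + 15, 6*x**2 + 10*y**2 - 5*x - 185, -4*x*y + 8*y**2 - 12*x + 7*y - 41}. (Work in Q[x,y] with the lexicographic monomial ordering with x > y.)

Compute a lex Gröbner basis by Buchberger's algorithm.
f_1 = x + 5, LT = x.
f_2 = -3*x*y + 15, LT = x*y.
f_3 = 6*x**2 - 5*x + 10*y**2 - 185, LT = x**2.
f_4 = -4*x*y - 12*x + 8*y**2 + 7*y - 41, LT = x*y.

S(f_1,f_2): lcm = x*y. S = 5*y + 5.
  leading term y: no divisor's leading term divides it; move 5*y to the remainder.
  leading term 1: no divisor's leading term divides it; move 5 to the remainder.
  remainder 5*y + 5 ≠ 0; add h_5 = 5*y + 5 to the basis.

The other S-polynomials (S(f_1,f_3), S(f_1,f_4), S(f_2,f_3), S(f_2,f_4), S(f_3,f_4), S(f_1,h_5), S(f_2,h_5), S(f_3,h_5), S(f_4,h_5)) all reduce to 0 modulo the current basis, so we have a Gröbner basis.
Inter-reduce: drop elements whose leading term is divisible by another's, tail-reduce, and make monic.
Reduced Gröbner basis: {x + 5, y + 1}.

A lex Gröbner basis eliminates variables successively. Here y + 1 depends only on y, with roots {-1}; lifting each root through the earlier basis elements recovers the full solutions.
  y = -1: the earlier basis element becomes x + 5 = 0, giving x = -5 — point (-5, -1).
Substituting each solution back into the original system confirms all equations vanish.

{(-5, -1)}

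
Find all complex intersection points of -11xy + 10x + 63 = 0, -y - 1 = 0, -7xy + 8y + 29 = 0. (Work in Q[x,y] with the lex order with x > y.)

Compute a lex Gröbner basis by Buchberger's algorithm.
f_1 = -11xy + 10x + 63, LT = xy.
f_2 = -y - 1, LT = y.
f_3 = -7xy + 8y + 29, LT = xy.

S(f_1,f_2): lcm = xy. S = -21/11x - 63/11.
  reduce S modulo (f_1, f_2, f_3):
  remainder -21/11x - 63/11 ≠ 0; add h_4 = -21/11x - 63/11 to the basis.

The other S-polynomials (S(f_1,f_3), S(f_2,f_3), S(f_1,h_4), S(f_2,h_4), S(f_3,h_4)) all reduce to 0 modulo the current basis, so we have a Gröbner basis.
Inter-reduce: drop elements whose leading term is divisible by another's, tail-reduce, and make monic.
Reduced Gröbner basis: {x + 3, y + 1}.

The lex basis is triangular: the last element involves only y. Solving y + 1 = 0 gives y ∈ {-1}; substituting each value into the earlier elements determines the remaining variables.
  y = -1: the earlier basis element becomes x + 3 = 0, giving x = -3 — point (-3, -1).

{(-3, -1)}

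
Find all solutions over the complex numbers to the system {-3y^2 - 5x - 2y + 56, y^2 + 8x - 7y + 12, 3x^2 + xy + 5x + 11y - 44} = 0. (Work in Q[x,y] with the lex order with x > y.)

Compute a lex Gröbner basis by Buchberger's algorithm.
f_1 = -5x - 3y^2 - 2y + 56, LT = x.
f_2 = 8x + y^2 - 7y + 12, LT = x.
f_3 = 3x^2 + xy + 5x + 11y - 44, LT = x^2.

S(f_1,f_2): lcm = x. S = 19/40y^2 + 51/40y - 127/10.
  leading term y^2: no divisor's leading term divides it; move 19/40y^2 to the remainder.
  leading term y: no divisor's leading term divides it; move 51/40y to the remainder.
  leading term 1: no divisor's leading term divides it; move -127/10 to the remainder.
  remainder 19/40y^2 + 51/40y - 127/10 ≠ 0; add h_4 = 19/40y^2 + 51/40y - 127/10 to the basis.

S(f_1,f_3): lcm = x^2. S = 3/5xy^2 + 1/15xy - 193/15x - 11/3y + 44/3.
  leading term xy^2: subtract (-3/25y^2)·f_1 from 3/5xy^2 + 1/15xy - 193/15x - 11/3y + 44/3 → 1/15xy - 193/15x - 9/25y^4 - 6/25y^3 + 168/25y^2 - 11/3y + 44/3
  leading term xy: subtract (-1/75y)·f_1 from 1/15xy - 193/15x - 9/25y^4 - 6/25y^3 + 168/25y^2 - 11/3y + 44/3 → -193/15x - 9/25y^4 - 7/25y^3 + 502/75y^2 - 73/25y + 44/3
  leading term x: subtract (193/75)·f_1 from -193/15x - 9/25y^4 - 7/25y^3 + 502/75y^2 - 73/25y + 44/3 → -9/25y^4 - 7/25y^3 + 1081/75y^2 + 167/75y - 3236/25
  leading term y^4: subtract (-72/95y^2)·h_4 from -9/25y^4 - 7/25y^3 + 1081/75y^2 + 167/75y - 3236/25 → 326/475y^3 + 6823/1425y^2 + 167/75y - 3236/25
  leading term y^3: subtract (2608/1805y)·h_4 from 326/475y^3 + 6823/1425y^2 + 167/75y - 3236/25 → 79759/27075y^2 + 557111/27075y - 3236/25
  leading term y^2: subtract (638072/102885)·h_4 from 79759/27075y^2 + 557111/27075y - 3236/25 → 260696/20577y - 1042784/20577
  leading term y: no divisor's leading term divides it; move 260696/20577y to the remainder.
  leading term 1: no divisor's leading term divides it; move -1042784/20577 to the remainder.
  remainder 260696/20577y - 1042784/20577 ≠ 0; add h_5 = 260696/20577y - 1042784/20577 to the basis.

The other S-polynomials (S(f_2,f_3), S(f_1,h_4), S(f_2,h_4), S(f_3,h_4), S(f_1,h_5), S(f_2,h_5), S(f_3,h_5), S(h_4,h_5)) all reduce to 0 modulo the current basis, so we have a Gröbner basis.
Inter-reduce: drop elements whose leading term is divisible by another's, tail-reduce, and make monic.
Reduced Gröbner basis: {x, y - 4}.

A lex Gröbner basis eliminates variables successively. Here y - 4 depends only on y, with roots {4}; lifting each root through the earlier basis elements recovers the full solutions.
  y = 4: the earlier basis element becomes x = 0, giving x = 0 — point (0, 4).
Zero-dimensionality of the ideal guarantees finitely many solutions over ℂ.

{(0, 4)}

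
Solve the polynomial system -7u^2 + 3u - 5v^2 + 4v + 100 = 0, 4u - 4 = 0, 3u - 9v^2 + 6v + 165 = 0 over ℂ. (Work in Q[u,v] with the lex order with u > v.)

{(1, -4)}

Compute a lex Gröbner basis by Buchberger's algorithm.
f_1 = -7u^2 + 3u - 5v^2 + 4v + 100, LT = u^2.
f_2 = 4u - 4, LT = u.
f_3 = 3u - 9v^2 + 6v + 165, LT = u.

S(f_1,f_2): lcm = u^2. S = 4/7u + 5/7v^2 - 4/7v - 100/7.
  leading term u: subtract (1/7)·f_2 from 4/7u + 5/7v^2 - 4/7v - 100/7 → 5/7v^2 - 4/7v - 96/7
  leading term v^2: no divisor's leading term divides it; move 5/7v^2 to the remainder.
  leading term v: no divisor's leading term divides it; move -4/7v to the remainder.
  leading term 1: no divisor's leading term divides it; move -96/7 to the remainder.
  remainder 5/7v^2 - 4/7v - 96/7 ≠ 0; add h_4 = 5/7v^2 - 4/7v - 96/7 to the basis.

S(f_1,f_3): lcm = u^2. S = 3uv^2 - 2uv - 388/7u + 5/7v^2 - 4/7v - 100/7.
  leading term uv^2: subtract (3/4v^2)·f_2 from 3uv^2 - 2uv - 388/7u + 5/7v^2 - 4/7v - 100/7 → -2uv - 388/7u + 26/7v^2 - 4/7v - 100/7
  leading term uv: subtract (-1/2v)·f_2 from -2uv - 388/7u + 26/7v^2 - 4/7v - 100/7 → -388/7u + 26/7v^2 - 18/7v - 100/7
  leading term u: subtract (-97/7)·f_2 from -388/7u + 26/7v^2 - 18/7v - 100/7 → 26/7v^2 - 18/7v - 488/7
  leading term v^2: subtract (26/5)·h_4 from 26/7v^2 - 18/7v - 488/7 → 2/5v + 8/5
  leading term v: no divisor's leading term divides it; move 2/5v to the remainder.
  leading term 1: no divisor's leading term divides it; move 8/5 to the remainder.
  remainder 2/5v + 8/5 ≠ 0; add h_5 = 2/5v + 8/5 to the basis.

The other S-polynomials (S(f_2,f_3), S(f_1,h_4), S(f_2,h_4), S(f_3,h_4), S(f_1,h_5), S(f_2,h_5), S(f_3,h_5), S(h_4,h_5)) all reduce to 0 modulo the current basis, so we have a Gröbner basis.
Inter-reduce: drop elements whose leading term is divisible by another's, tail-reduce, and make monic.
Reduced Gröbner basis: {u - 1, v + 4}.

From the last basis element, v + 4 = 0, so v takes values in {-4}. Each choice, substituted upward through the basis, yields the corresponding point(s) of the solution set.
  v = -4: the earlier basis element becomes u - 1 = 0, giving u = 1 — point (1, -4).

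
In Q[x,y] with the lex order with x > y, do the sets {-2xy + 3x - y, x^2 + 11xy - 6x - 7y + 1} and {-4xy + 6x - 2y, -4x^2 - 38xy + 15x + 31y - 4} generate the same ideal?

Since reduced Gröbner bases are canonical representatives of ideals under a given ordering, it suffices to compute and compare them.
Buchberger on the first generating set:
f_1 = -2xy + 3x - y, LT = xy.
f_2 = x^2 + 11xy - 6x - 7y + 1, LT = x^2.

S(f_1,f_2): lcm = x^2y. S = -3/2x^2 - 11xy^2 + 13/2xy + 7y^2 - y.
  leading term x^2: subtract (-3/2)·f_2 from -3/2x^2 - 11xy^2 + 13/2xy + 7y^2 - y → -11xy^2 + 23xy - 9x + 7y^2 - 23/2y + 3/2
  leading term xy^2: subtract (11/2y)·f_1 from -11xy^2 + 23xy - 9x + 7y^2 - 23/2y + 3/2 → 13/2xy - 9x + 25/2y^2 - 23/2y + 3/2
  leading term xy: subtract (-13/4)·f_1 from 13/2xy - 9x + 25/2y^2 - 23/2y + 3/2 → 3/4x + 25/2y^2 - 59/4y + 3/2
  leading term x: no divisor's leading term divides it; move 3/4x to the remainder.
  leading term y^2: no divisor's leading term divides it; move 25/2y^2 to the remainder.
  leading term y: no divisor's leading term divides it; move -59/4y to the remainder.
  leading term 1: no divisor's leading term divides it; move 3/2 to the remainder.
  remainder 3/4x + 25/2y^2 - 59/4y + 3/2 ≠ 0; add g_3 = 3/4x + 25/2y^2 - 59/4y + 3/2 to the basis.

S(f_1,g_3): lcm = xy. S = -3/2x - 50/3y^3 + 59/3y^2 - 3/2y.
  leading term x: subtract (-2)·g_3 from -3/2x - 50/3y^3 + 59/3y^2 - 3/2y → -50/3y^3 + 134/3y^2 - 31y + 3
  leading term y^3: no divisor's leading term divides it; move -50/3y^3 to the remainder.
  leading term y^2: no divisor's leading term divides it; move 134/3y^2 to the remainder.
  leading term y: no divisor's leading term divides it; move -31y to the remainder.
  leading term 1: no divisor's leading term divides it; move 3 to the remainder.
  remainder -50/3y^3 + 134/3y^2 - 31y + 3 ≠ 0; add g_4 = -50/3y^3 + 134/3y^2 - 31y + 3 to the basis.

The other S-polynomials (S(f_2,g_3), S(f_1,g_4), S(f_2,g_4), S(g_3,g_4)) all reduce to 0 modulo the current basis, so we have a Gröbner basis.
Inter-reduce: drop elements whose leading term is divisible by another's, tail-reduce, and make monic.
Reduced Gröbner basis: {x + 50/3y^2 - 59/3y + 2, y^3 - 67/25y^2 + 93/50y - 9/50}.

Buchberger on the second generating set:
h_1 = -4xy + 6x - 2y, LT = xy.
h_2 = -4x^2 - 38xy + 15x + 31y - 4, LT = x^2.

S(h_1,h_2): lcm = x^2y. S = -3/2x^2 - 19/2xy^2 + 17/4xy + 31/4y^2 - y.
  leading term x^2: subtract (3/8)·h_2 from -3/2x^2 - 19/2xy^2 + 17/4xy + 31/4y^2 - y → -19/2xy^2 + 37/2xy - 45/8x + 31/4y^2 - 101/8y + 3/2
  leading term xy^2: subtract (19/8y)·h_1 from -19/2xy^2 + 37/2xy - 45/8x + 31/4y^2 - 101/8y + 3/2 → 17/4xy - 45/8x + 25/2y^2 - 101/8y + 3/2
  leading term xy: subtract (-17/16)·h_1 from 17/4xy - 45/8x + 25/2y^2 - 101/8y + 3/2 → 3/4x + 25/2y^2 - 59/4y + 3/2
  leading term x: no divisor's leading term divides it; move 3/4x to the remainder.
  leading term y^2: no divisor's leading term divides it; move 25/2y^2 to the remainder.
  leading term y: no divisor's leading term divides it; move -59/4y to the remainder.
  leading term 1: no divisor's leading term divides it; move 3/2 to the remainder.
  remainder 3/4x + 25/2y^2 - 59/4y + 3/2 ≠ 0; add k_3 = 3/4x + 25/2y^2 - 59/4y + 3/2 to the basis.

S(h_1,k_3): lcm = xy. S = -3/2x - 50/3y^3 + 59/3y^2 - 3/2y.
  leading term x: subtract (-2)·k_3 from -3/2x - 50/3y^3 + 59/3y^2 - 3/2y → -50/3y^3 + 134/3y^2 - 31y + 3
  leading term y^3: no divisor's leading term divides it; move -50/3y^3 to the remainder.
  leading term y^2: no divisor's leading term divides it; move 134/3y^2 to the remainder.
  leading term y: no divisor's leading term divides it; move -31y to the remainder.
  leading term 1: no divisor's leading term divides it; move 3 to the remainder.
  remainder -50/3y^3 + 134/3y^2 - 31y + 3 ≠ 0; add k_4 = -50/3y^3 + 134/3y^2 - 31y + 3 to the basis.

The other S-polynomials (S(h_2,k_3), S(h_1,k_4), S(h_2,k_4), S(k_3,k_4)) all reduce to 0 modulo the current basis, so we have a Gröbner basis.
Inter-reduce: drop elements whose leading term is divisible by another's, tail-reduce, and make monic.
Reduced Gröbner basis: {x + 50/3y^2 - 59/3y + 2, y^3 - 67/25y^2 + 93/50y - 9/50}.

The two bases agree; hence the ideals are identical.
The choice of monomial ordering does not affect the verdict — as long as both bases are computed under the same ordering, their equality decides ideal equality.

Yes, the ideals are equal.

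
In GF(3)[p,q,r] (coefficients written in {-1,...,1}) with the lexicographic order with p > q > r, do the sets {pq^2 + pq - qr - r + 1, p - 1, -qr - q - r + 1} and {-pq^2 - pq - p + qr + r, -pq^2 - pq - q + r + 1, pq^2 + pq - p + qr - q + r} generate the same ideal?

No, the ideals differ.

Two ideals are equal iff their reduced Gröbner bases coincide (the reduced basis is unique for a fixed ordering).
Buchberger on the first generating set:
f_1 = pq^2 + pq - qr - r + 1, LT = pq^2.
f_2 = p - 1, LT = p.
f_3 = -qr - q - r + 1, LT = qr.

S(f_1,f_2): lcm = pq^2. S = pq + q^2 - qr - r + 1.
  leading term pq: subtract (q)·f_2 from pq + q^2 - qr - r + 1 → q^2 - qr + q - r + 1
  leading term q^2: no divisor's leading term divides it; move q^2 to the remainder.
  leading term qr: subtract (1)·f_3 from -qr + q - r + 1 → -q
  leading term q: no divisor's leading term divides it; move -q to the remainder.
  remainder q^2 - q ≠ 0; add g_4 = q^2 - q to the basis.

S(f_1,f_3): lcm = pq^2r. S = -pq^2 + pq - qr^2 - r^2 + r.
  leading term pq^2: subtract (-1)·f_1 from -pq^2 + pq - qr^2 - r^2 + r → -pq - qr^2 - qr - r^2 + 1
  leading term pq: subtract (-q)·f_2 from -pq - qr^2 - qr - r^2 + 1 → -qr^2 - qr - q - r^2 + 1
  leading term qr^2: subtract (r)·f_3 from -qr^2 - qr - q - r^2 + 1 → -q - r + 1
  leading term q: no divisor's leading term divides it; move -q to the remainder.
  leading term r: no divisor's leading term divides it; move -r to the remainder.
  leading term 1: no divisor's leading term divides it; move 1 to the remainder.
  remainder -q - r + 1 ≠ 0; add g_5 = -q - r + 1 to the basis.

S(f_3,g_5): lcm = qr. S = q - r^2 - r - 1.
  leading term q: subtract (-1)·g_5 from q - r^2 - r - 1 → -r^2 + r
  leading term r^2: no divisor's leading term divides it; move -r^2 to the remainder.
  leading term r: no divisor's leading term divides it; move r to the remainder.
  remainder -r^2 + r ≠ 0; add g_6 = -r^2 + r to the basis.

The other S-polynomials (S(f_2,f_3), S(f_1,g_4), S(f_2,g_4), S(f_3,g_4), S(f_1,g_5), S(f_2,g_5), S(g_4,g_5), S(f_1,g_6), S(f_2,g_6), S(f_3,g_6), S(g_4,g_6), S(g_5,g_6)) all reduce to 0 modulo the current basis, so we have a Gröbner basis.
Inter-reduce: drop elements whose leading term is divisible by another's, tail-reduce, and make monic.
Reduced Gröbner basis: {p - 1, q + r - 1, r^2 - r}.

Buchberger on the second generating set:
h_1 = -pq^2 - pq - p + qr + r, LT = pq^2.
h_2 = -pq^2 - pq - q + r + 1, LT = pq^2.
h_3 = pq^2 + pq - p + qr - q + r, LT = pq^2.

S(h_1,h_2): lcm = pq^2. S = p - qr - q + 1.
  leading term p: no divisor's leading term divides it; move p to the remainder.
  leading term qr: no divisor's leading term divides it; move -qr to the remainder.
  leading term q: no divisor's leading term divides it; move -q to the remainder.
  leading term 1: no divisor's leading term divides it; move 1 to the remainder.
  remainder p - qr - q + 1 ≠ 0; add k_4 = p - qr - q + 1 to the basis.

S(h_1,h_3): lcm = pq^2. S = -p + qr + q + r.
  leading term p: subtract (-1)·k_4 from -p + qr + q + r → r + 1
  leading term r: no divisor's leading term divides it; move r to the remainder.
  leading term 1: no divisor's leading term divides it; move 1 to the remainder.
  remainder r + 1 ≠ 0; add k_5 = r + 1 to the basis.

S(h_1,k_4): lcm = pq^2. S = pq + p + q^3r + q^3 - q^2 - qr - r.
  leading term pq: subtract (q)·k_4 from pq + p + q^3r + q^3 - q^2 - qr - r → p + q^3r + q^3 + q^2r - qr - q - r
  leading term p: subtract (1)·k_4 from p + q^3r + q^3 + q^2r - qr - q - r → q^3r + q^3 + q^2r - r - 1
  leading term q^3r: subtract (q^3)·k_5 from q^3r + q^3 + q^2r - r - 1 → q^2r - r - 1
  leading term q^2r: subtract (q^2)·k_5 from q^2r - r - 1 → -q^2 - r - 1
  leading term q^2: no divisor's leading term divides it; move -q^2 to the remainder.
  leading term r: subtract (-1)·k_5 from -r - 1 → 0
  remainder -q^2 ≠ 0; add k_6 = -q^2 to the basis.

The other S-polynomials (S(h_2,h_3), S(h_2,k_4), S(h_3,k_4), S(h_1,k_5), S(h_2,k_5), S(h_3,k_5), S(k_4,k_5), S(h_1,k_6), S(h_2,k_6), S(h_3,k_6), S(k_4,k_6), S(k_5,k_6)) all reduce to 0 modulo the current basis, so we have a Gröbner basis.
Inter-reduce: drop elements whose leading term is divisible by another's, tail-reduce, and make monic.
Reduced Gröbner basis: {p + 1, q^2, r + 1}.

These differ, so the ideals are not equal.
The same test decides containment: I ⊆ J iff every generator of I reduces to 0 modulo a Gröbner basis of J.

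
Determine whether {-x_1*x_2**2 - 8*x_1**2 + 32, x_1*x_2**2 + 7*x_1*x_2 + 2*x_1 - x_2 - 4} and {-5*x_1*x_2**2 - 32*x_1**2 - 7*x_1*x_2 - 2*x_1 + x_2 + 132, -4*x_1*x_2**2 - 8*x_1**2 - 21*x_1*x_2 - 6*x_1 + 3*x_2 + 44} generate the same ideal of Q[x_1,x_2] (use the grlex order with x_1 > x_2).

For a fixed monomial order, each ideal has a unique reduced Gröbner basis; comparing bases decides equality.
Buchberger on the first generating set:
f_1 = -x_1*x_2**2 - 8*x_1**2 + 32, LT = x_1*x_2**2.
f_2 = x_1*x_2**2 + 7*x_1*x_2 + 2*x_1 - x_2 - 4, LT = x_1*x_2**2.

S(f_1,f_2): lcm = x_1*x_2**2. S = 8*x_1**2 - 7*x_1*x_2 - 2*x_1 + x_2 - 28.
  reduce S modulo (f_1, f_2):
  remainder 8*x_1**2 - 7*x_1*x_2 - 2*x_1 + x_2 - 28 ≠ 0; add g_3 = 8*x_1**2 - 7*x_1*x_2 - 2*x_1 + x_2 - 28 to the basis.

S(f_1,g_3): lcm = x_1**2*x_2**2. S = 7/8*x_1*x_2**3 + 8*x_1**3 + 1/4*x_1*x_2**2 - 1/8*x_2**3 + 7/2*x_2**2 - 32*x_1.
  reduce S modulo (f_1, f_2, g_3):
  remainder -1/8*x_2**3 - x_1*x_2 + 7/2*x_2**2 - 4*x_1 + 28*x_2 + 8 ≠ 0; add g_4 = -1/8*x_2**3 - x_1*x_2 + 7/2*x_2**2 - 4*x_1 + 28*x_2 + 8 to the basis.

The other S-polynomials (S(f_2,g_3), S(f_1,g_4), S(f_2,g_4), S(g_3,g_4)) all reduce to 0 modulo the current basis, so we have a Gröbner basis.
Inter-reduce: drop elements whose leading term is divisible by another's, tail-reduce, and make monic.
Reduced Gröbner basis: {x_1*x_2**2 + 7*x_1*x_2 + 2*x_1 - x_2 - 4, x_2**3 + 8*x_1*x_2 - 28*x_2**2 + 32*x_1 - 224*x_2 - 64, x_1**2 - 7/8*x_1*x_2 - 1/4*x_1 + 1/8*x_2 - 7/2}.

Buchberger on the second generating set:
h_1 = -5*x_1*x_2**2 - 32*x_1**2 - 7*x_1*x_2 - 2*x_1 + x_2 + 132, LT = x_1*x_2**2.
h_2 = -4*x_1*x_2**2 - 8*x_1**2 - 21*x_1*x_2 - 6*x_1 + 3*x_2 + 44, LT = x_1*x_2**2.

S(h_1,h_2): lcm = x_1*x_2**2. S = 22/5*x_1**2 - 77/20*x_1*x_2 - 11/10*x_1 + 11/20*x_2 - 77/5.
  reduce S modulo (h_1, h_2):
  remainder 22/5*x_1**2 - 77/20*x_1*x_2 - 11/10*x_1 + 11/20*x_2 - 77/5 ≠ 0; add k_3 = 22/5*x_1**2 - 77/20*x_1*x_2 - 11/10*x_1 + 11/20*x_2 - 77/5 to the basis.

S(h_1,k_3): lcm = x_1**2*x_2**2. S = 7/8*x_1*x_2**3 + 32/5*x_1**3 + 7/5*x_1**2*x_2 + 1/4*x_1*x_2**2 - 1/8*x_2**3 + 2/5*x_1**2 - 1/5*x_1*x_2 + 7/2*x_2**2 - 132/5*x_1.
  reduce S modulo (h_1, h_2, k_3):
  remainder -1/8*x_2**3 - x_1*x_2 + 7/2*x_2**2 - 4*x_1 + 28*x_2 + 8 ≠ 0; add k_4 = -1/8*x_2**3 - x_1*x_2 + 7/2*x_2**2 - 4*x_1 + 28*x_2 + 8 to the basis.

The other S-polynomials (S(h_2,k_3), S(h_1,k_4), S(h_2,k_4), S(k_3,k_4)) all reduce to 0 modulo the current basis, so we have a Gröbner basis.
Inter-reduce: drop elements whose leading term is divisible by another's, tail-reduce, and make monic.
Reduced Gröbner basis: {x_1*x_2**2 + 7*x_1*x_2 + 2*x_1 - x_2 - 4, x_2**3 + 8*x_1*x_2 - 28*x_2**2 + 32*x_1 - 224*x_2 - 64, x_1**2 - 7/8*x_1*x_2 - 1/4*x_1 + 1/8*x_2 - 7/2}.

These coincide, so the ideals are equal.
The choice of monomial ordering does not affect the verdict — as long as both bases are computed under the same ordering, their equality decides ideal equality.

Yes, the ideals are equal.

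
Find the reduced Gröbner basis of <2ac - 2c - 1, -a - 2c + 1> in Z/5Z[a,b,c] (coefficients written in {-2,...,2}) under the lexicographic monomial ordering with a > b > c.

G = {a + 2c - 1, c^2 - 1}

The reduced Gröbner basis is the canonical form of the ideal for this ordering.

f_1 = 2ac - 2c - 1, LT = ac.
f_2 = -a - 2c + 1, LT = a.

S(f_1,f_2): lcm = ac. S = -2c^2 + 2.
  leading term c^2: no divisor's leading term divides it; move -2c^2 to the remainder.
  leading term 1: no divisor's leading term divides it; move 2 to the remainder.
  remainder -2c^2 + 2 ≠ 0; add g_3 = -2c^2 + 2 to the basis.

The other S-polynomials (S(f_1,g_3), S(f_2,g_3)) all reduce to 0 modulo the current basis, so we have a Gröbner basis.
Inter-reduce: drop elements whose leading term is divisible by another's, tail-reduce, and make monic.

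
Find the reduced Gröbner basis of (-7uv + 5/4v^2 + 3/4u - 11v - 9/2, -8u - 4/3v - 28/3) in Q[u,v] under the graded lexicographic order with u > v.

G = {v^2 - 71/58v - 129/58, u + 1/6v + 7/6}

This is the nonlinear analogue of row-reducing a linear system.

f_1 = -7uv + 5/4v^2 + 3/4u - 11v - 9/2, LT = uv.
f_2 = -8u - 4/3v - 28/3, LT = u.

S(f_1,f_2): lcm = uv. S = -29/84v^2 - 3/28u + 17/42v + 9/14.
  leading term v^2: no divisor's leading term divides it; move -29/84v^2 to the remainder.
  leading term u: subtract (3/224)·f_2 from -3/28u + 17/42v + 9/14 → 71/168v + 43/56
  leading term v: no divisor's leading term divides it; move 71/168v to the remainder.
  leading term 1: no divisor's leading term divides it; move 43/56 to the remainder.
  remainder -29/84v^2 + 71/168v + 43/56 ≠ 0; add g_3 = -29/84v^2 + 71/168v + 43/56 to the basis.

S(f_1,g_3): lcm = uv^2. S = -5/28v^3 + 907/812uv + 11/7v^2 + 129/58u + 9/14v.
  leading term v^3: subtract (15/29v)·g_3 from -5/28v^3 + 907/812uv + 11/7v^2 + 129/58u + 9/14v → 907/812uv + 2197/1624v^2 + 129/58u + 57/232v
  leading term uv: subtract (-907/5684)·f_1 from 907/812uv + 2197/1624v^2 + 129/58u + 57/232v → 1217/784v^2 + 53289/22736u - 17161/11368v - 8163/11368
  leading term v^2: subtract (-3651/812)·g_3 from 1217/784v^2 + 53289/22736u - 17161/11368v - 8163/11368 → 53289/22736u + 17763/45472v + 17763/6496
  leading term u: subtract (-53289/181888)·f_2 from 53289/22736u + 17763/45472v + 17763/6496 → 0
  remainder 0.

S(f_2,g_3): leading monomials are coprime, so the S-polynomial reduces to 0 (Buchberger's first criterion).
Every S-polynomial of the final basis reduces to 0, so we have a Gröbner basis.
Inter-reduce: drop elements whose leading term is divisible by another's, tail-reduce, and make monic.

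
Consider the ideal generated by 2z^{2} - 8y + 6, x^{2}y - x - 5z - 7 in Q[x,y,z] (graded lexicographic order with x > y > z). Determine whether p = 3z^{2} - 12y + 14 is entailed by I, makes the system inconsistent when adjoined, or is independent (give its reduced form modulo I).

Adjoining 3z^{2} - 12y + 14 makes the ideal the whole ring: the system is inconsistent.

First compute the reduced Gröbner basis of I by Buchberger's algorithm.
f_1 = 2z^{2} - 8y + 6, LT = z^{2}.
f_2 = x^{2}y - x - 5z - 7, LT = x^{2}y.

The S-polynomials (S(f_1,f_2)) all reduce to 0 modulo the current basis, so we have a Gröbner basis.
Inter-reduce: drop elements whose leading term is divisible by another's, tail-reduce, and make monic.
Reduced Gröbner basis: {x^{2}y - x - 5z - 7, z^{2} - 4y + 3}.
Label its elements g_1 = x^{2}y - x - 5z - 7, g_2 = z^{2} - 4y + 3.

Reduce p = 3z^{2} - 12y + 14 modulo G:
  leading term z^{2}: subtract (3)·g_2 from 3z^{2} - 12y + 14 → 5
  leading term 1: no divisor's leading term divides it; move 5 to the remainder.
  normal form = 5.
The normal form is nonzero, so p ∉ I. Since p minus its normal form lies in I, I + (p) = I + (r) where r = 5; decide whether this ideal is the whole ring.
Here r = 5 is a nonzero constant, hence a unit: 1 ∈ I + (p), the Gröbner basis of I + (p) is {1}, and the enlarged system has no common solution — adjoining p is inconsistent.

The remainder on division by a Gröbner basis is unique — it is the normal form.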